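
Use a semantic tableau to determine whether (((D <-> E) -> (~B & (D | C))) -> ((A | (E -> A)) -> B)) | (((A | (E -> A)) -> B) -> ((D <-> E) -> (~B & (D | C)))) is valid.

Valid

Assume the negation and expand:
Initial set: {~((((D <-> E) -> (~B & (D | C))) -> ((A | (E -> A)) -> B)) | (((A | (E -> A)) -> B) -> ((D <-> E) -> (~B & (D | C)))))}.
~((((D <-> E) -> (~B & (D | C))) -> ((A | (E -> A)) -> B)) | (((A | (E -> A)) -> B) -> ((D <-> E) -> (~B & (D | C))))): α-rule — add ~(((D <-> E) -> (~B & (D | C))) -> ((A | (E -> A)) -> B)), ~(((A | (E -> A)) -> B) -> ((D <-> E) -> (~B & (D | C)))).
~(((D <-> E) -> (~B & (D | C))) -> ((A | (E -> A)) -> B)): α-rule — add ((D <-> E) -> (~B & (D | C))), ~((A | (E -> A)) -> B).
~(((A | (E -> A)) -> B) -> ((D <-> E) -> (~B & (D | C)))): α-rule — add ((A | (E -> A)) -> B), ~((D <-> E) -> (~B & (D | C))).
~((A | (E -> A)) -> B): α-rule — add (A | (E -> A)), ~B.
~((D <-> E) -> (~B & (D | C))): α-rule — add (D <-> E), ~(~B & (D | C)).
((D <-> E) -> (~B & (D | C))): β-rule — branch into ~(D <-> E)  //  (~B & (D | C)).
  branch 1 (add ~(D <-> E)):
    ((A | (E -> A)) -> B): β-rule — branch into ~(A | (E -> A))  //  B.
      branch 1.1 (add ~(A | (E -> A))):
        ~(A | (E -> A)): α-rule — add ~A, ~(E -> A).
        ~(E -> A): α-rule — add E, ~A.
        (A | (E -> A)): β-rule — branch into A  //  (E -> A).
          branch 1.1.1 (add A):
            × closes — contains both A and ~A.
          branch 1.1.2 (add (E -> A)):
            (D <-> E): β-rule — branch into D, E  //  ~D, ~E.
              branch 1.1.2.1 (add D, E):
                ~(~B & (D | C)): β-rule — branch into ~~B  //  ~(D | C).
                  branch 1.1.2.1.1 (add ~~B):
                    × closes — contains both B and ~B.
                  branch 1.1.2.1.2 (add ~(D | C)):
                    ~(D | C): α-rule — add ~D, ~C.
                    × closes — contains both D and ~D.
              branch 1.1.2.2 (add ~D, ~E):
                × closes — contains both E and ~E.
      branch 1.2 (add B):
        × closes — contains both B and ~B.
  branch 2 (add (~B & (D | C))):
    (~B & (D | C)): α-rule — add ~B, (D | C).
    ((A | (E -> A)) -> B): β-rule — branch into ~(A | (E -> A))  //  B.
      branch 2.1 (add ~(A | (E -> A))):
        ~(A | (E -> A)): α-rule — add ~A, ~(E -> A).
        ~(E -> A): α-rule — add E, ~A.
        (A | (E -> A)): β-rule — branch into A  //  (E -> A).
          branch 2.1.1 (add A):
            × closes — contains both A and ~A.
          branch 2.1.2 (add (E -> A)):
            (D <-> E): β-rule — branch into D, E  //  ~D, ~E.
              branch 2.1.2.1 (add D, E):
                ~(~B & (D | C)): β-rule — branch into ~~B  //  ~(D | C).
                  branch 2.1.2.1.1 (add ~~B):
                    × closes — contains both B and ~B.
                  branch 2.1.2.1.2 (add ~(D | C)):
                    ~(D | C): α-rule — add ~D, ~C.
                    × closes — contains both D and ~D.
              branch 2.1.2.2 (add ~D, ~E):
                × closes — contains both E and ~E.
      branch 2.2 (add B):
        × closes — contains both B and ~B.
All 10 branches close.
Every branch closed, so the negation is unsatisfiable and the formula is valid.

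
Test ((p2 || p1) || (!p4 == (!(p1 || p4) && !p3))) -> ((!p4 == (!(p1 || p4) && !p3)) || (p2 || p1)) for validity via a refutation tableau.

Valid

Assume the negation and expand:
Initial set: {!(((p2 || p1) || (!p4 == (!(p1 || p4) && !p3))) -> ((!p4 == (!(p1 || p4) && !p3)) || (p2 || p1)))}.
!(((p2 || p1) || (!p4 == (!(p1 || p4) && !p3))) -> ((!p4 == (!(p1 || p4) && !p3)) || (p2 || p1))): α-rule — add ((p2 || p1) || (!p4 == (!(p1 || p4) && !p3))), !((!p4 == (!(p1 || p4) && !p3)) || (p2 || p1)).
!((!p4 == (!(p1 || p4) && !p3)) || (p2 || p1)): α-rule — add !(!p4 == (!(p1 || p4) && !p3)), !(p2 || p1).
!(p2 || p1): α-rule — add !p2, !p1.
((p2 || p1) || (!p4 == (!(p1 || p4) && !p3))): β-rule — branch into (p2 || p1)  //  (!p4 == (!(p1 || p4) && !p3)).
  branch 1 (add (p2 || p1)):
    !(!p4 == (!(p1 || p4) && !p3)): β-rule — branch into !p4, !(!(p1 || p4) && !p3)  //  !!p4, (!(p1 || p4) && !p3).
      branch 1.1 (add !p4, !(!(p1 || p4) && !p3)):
        (p2 || p1): β-rule — branch into p2  //  p1.
          branch 1.1.1 (add p2):
            × closes — contains both p2 and !p2.
          branch 1.1.2 (add p1):
            × closes — contains both p1 and !p1.
      branch 1.2 (add !!p4, (!(p1 || p4) && !p3)):
        (!(p1 || p4) && !p3): α-rule — add !(p1 || p4), !p3.
        !(p1 || p4): α-rule — add !p1, !p4.
        × closes — contains both p4 and !p4.
  branch 2 (add (!p4 == (!(p1 || p4) && !p3))):
    !(!p4 == (!(p1 || p4) && !p3)): β-rule — branch into !p4, !(!(p1 || p4) && !p3)  //  !!p4, (!(p1 || p4) && !p3).
      branch 2.1 (add !p4, !(!(p1 || p4) && !p3)):
        (!p4 == (!(p1 || p4) && !p3)): β-rule — branch into !p4, (!(p1 || p4) && !p3)  //  !!p4, !(!(p1 || p4) && !p3).
          branch 2.1.1 (add !p4, (!(p1 || p4) && !p3)):
            (!(p1 || p4) && !p3): α-rule — add !(p1 || p4), !p3.
            !(p1 || p4): α-rule — add !p1, !p4.
            !(!(p1 || p4) && !p3): β-rule — branch into !!(p1 || p4)  //  !!p3.
              branch 2.1.1.1 (add !!(p1 || p4)):
                !!(p1 || p4): β-rule — branch into p1  //  p4.
                  branch 2.1.1.1.1 (add p1):
                    × closes — contains both p1 and !p1.
                  branch 2.1.1.1.2 (add p4):
                    × closes — contains both p4 and !p4.
              branch 2.1.1.2 (add !!p3):
                × closes — contains both p3 and !p3.
          branch 2.1.2 (add !!p4, !(!(p1 || p4) && !p3)):
            × closes — contains both p4 and !p4.
      branch 2.2 (add !!p4, (!(p1 || p4) && !p3)):
        (!(p1 || p4) && !p3): α-rule — add !(p1 || p4), !p3.
        !(p1 || p4): α-rule — add !p1, !p4.
        × closes — contains both p4 and !p4.
All 8 branches close.
Every branch closed, so the negation is unsatisfiable and the formula is valid.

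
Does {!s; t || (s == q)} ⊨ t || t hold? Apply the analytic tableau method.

No

Initial set: {!s; (t || (s == q)); !(t || t)}.
!(t || t): α-rule — add !t, !t.
(t || (s == q)): β-rule — branch into t  //  (s == q).
  branch 1 (add t):
    × closes — contains both t and !t.
  branch 2 (add (s == q)):
    (s == q): β-rule — branch into s, q  //  !s, !q.
      branch 2.1 (add s, q):
        × closes — contains both s and !s.
      branch 2.2 (add !s, !q):
        ○ open, literals {q=0, s=0, t=0}.
2 branches closed, 1 open.
An open branch gives a countermodel: q=0, s=0, t=0 (unmentioned atoms arbitrary); the premises hold there but the conclusion fails.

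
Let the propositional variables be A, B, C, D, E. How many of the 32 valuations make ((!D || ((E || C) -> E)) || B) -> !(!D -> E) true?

10

Initial set: {(((!D || ((E || C) -> E)) || B) -> !(!D -> E))}.
(((!D || ((E || C) -> E)) || B) -> !(!D -> E)): β-rule — branch into !((!D || ((E || C) -> E)) || B)  //  !(!D -> E).
  branch 1 (add !((!D || ((E || C) -> E)) || B)):
    !((!D || ((E || C) -> E)) || B): α-rule — add !(!D || ((E || C) -> E)), !B.
    !(!D || ((E || C) -> E)): α-rule — add !!D, !((E || C) -> E).
    !((E || C) -> E): α-rule — add (E || C), !E.
    (E || C): β-rule — branch into E  //  C.
      branch 1.1 (add E):
        × closes — contains both E and !E.
      branch 1.2 (add C):
        ○ open, literals {B=0, C=1, D=1, E=0}.
  branch 2 (add !(!D -> E)):
    !(!D -> E): α-rule — add !D, !E.
    ○ open, literals {D=0, E=0}.
1 branch closed, 2 open.
Each open branch fixes some atoms; the unmentioned ones are free. Counting distinct full assignments: branch {B=0, C=1, D=1, E=0} (A) contributes 2 new; branch {D=0, E=0} (A, B, C) contributes 8 new. Total: 10.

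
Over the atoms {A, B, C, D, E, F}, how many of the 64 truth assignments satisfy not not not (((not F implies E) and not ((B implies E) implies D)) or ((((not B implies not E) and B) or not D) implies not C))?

Initial set: {not not not (((not F implies E) and not ((B implies E) implies D)) or ((((not B implies not E) and B) or not D) implies not C))}.
not not not (((not F implies E) and not ((B implies E) implies D)) or ((((not B implies not E) and B) or not D) implies not C)): drop double negation, giving not (((not F implies E) and not ((B implies E) implies D)) or ((((not B implies not E) and B) or not D) implies not C)).
not (((not F implies E) and not ((B implies E) implies D)) or ((((not B implies not E) and B) or not D) implies not C)): α-rule — add not ((not F implies E) and not ((B implies E) implies D)), not ((((not B implies not E) and B) or not D) implies not C).
not ((((not B implies not E) and B) or not D) implies not C): α-rule — add (((not B implies not E) and B) or not D), not not C.
not ((not F implies E) and not ((B implies E) implies D)): β-rule — branch into not (not F implies E)  //  not not ((B implies E) implies D).
  branch 1 (add not (not F implies E)):
    not (not F implies E): α-rule — add not F, not E.
    (((not B implies not E) and B) or not D): β-rule — branch into ((not B implies not E) and B)  //  not D.
      branch 1.1 (add ((not B implies not E) and B)):
        ((not B implies not E) and B): α-rule — add (not B implies not E), B.
        (not B implies not E): β-rule — branch into not not B  //  not E.
          branch 1.1.1 (add not not B):
            ○ open, literals {B=true, C=true, E=false, F=false}.
          branch 1.1.2 (add not E):
            ○ open, literals {B=true, C=true, E=false, F=false}.
      branch 1.2 (add not D):
        ○ open, literals {C=true, D=false, E=false, F=false}.
  branch 2 (add not not ((B implies E) implies D)):
    (((not B implies not E) and B) or not D): β-rule — branch into ((not B implies not E) and B)  //  not D.
      branch 2.1 (add ((not B implies not E) and B)):
        ((not B implies not E) and B): α-rule — add (not B implies not E), B.
        not not ((B implies E) implies D): β-rule — branch into not (B implies E)  //  D.
          branch 2.1.1 (add not (B implies E)):
            not (B implies E): α-rule — add B, not E.
            (not B implies not E): β-rule — branch into not not B  //  not E.
              branch 2.1.1.1 (add not not B):
                ○ open, literals {B=true, C=true, E=false}.
              branch 2.1.1.2 (add not E):
                ○ open, literals {B=true, C=true, E=false}.
          branch 2.1.2 (add D):
            (not B implies not E): β-rule — branch into not not B  //  not E.
              branch 2.1.2.1 (add not not B):
                ○ open, literals {B=true, C=true, D=true}.
              branch 2.1.2.2 (add not E):
                ○ open, literals {B=true, C=true, D=true, E=false}.
      branch 2.2 (add not D):
        not not ((B implies E) implies D): β-rule — branch into not (B implies E)  //  D.
          branch 2.2.1 (add not (B implies E)):
            not (B implies E): α-rule — add B, not E.
            ○ open, literals {B=true, C=true, D=false, E=false}.
          branch 2.2.2 (add D):
            × closes — contains both D and not D.
1 branch closed, 8 open.
Each open branch fixes some atoms; the unmentioned ones are free. Counting distinct full assignments: branch {B=true, C=true, E=false, F=false} (A, D) contributes 4 new; branch {B=true, C=true, E=false, F=false} (A, D) contributes 0 new; branch {C=true, D=false, E=false, F=false} (A, B) contributes 2 new; branch {B=true, C=true, E=false} (A, D, F) contributes 4 new; branch {B=true, C=true, E=false} (A, D, F) contributes 0 new; branch {B=true, C=true, D=true} (A, E, F) contributes 4 new; branch {B=true, C=true, D=true, E=false} (A, F) contributes 0 new; branch {B=true, C=true, D=false, E=false} (A, F) contributes 0 new. Total: 14.

14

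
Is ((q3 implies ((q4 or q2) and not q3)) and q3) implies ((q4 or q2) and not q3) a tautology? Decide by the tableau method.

Assume the negation and expand:
Initial set: {not (((q3 implies ((q4 or q2) and not q3)) and q3) implies ((q4 or q2) and not q3))}.
not (((q3 implies ((q4 or q2) and not q3)) and q3) implies ((q4 or q2) and not q3)): α-rule — add ((q3 implies ((q4 or q2) and not q3)) and q3), not ((q4 or q2) and not q3).
((q3 implies ((q4 or q2) and not q3)) and q3): α-rule — add (q3 implies ((q4 or q2) and not q3)), q3.
not ((q4 or q2) and not q3): β-rule — branch into not (q4 or q2)  //  not not q3.
  branch 1 (add not (q4 or q2)):
    not (q4 or q2): α-rule — add not q4, not q2.
    (q3 implies ((q4 or q2) and not q3)): β-rule — branch into not q3  //  ((q4 or q2) and not q3).
      branch 1.1 (add not q3):
        × closes — contains both q3 and not q3.
      branch 1.2 (add ((q4 or q2) and not q3)):
        ((q4 or q2) and not q3): α-rule — add (q4 or q2), not q3.
        × closes — contains both q3 and not q3.
  branch 2 (add not not q3):
    (q3 implies ((q4 or q2) and not q3)): β-rule — branch into not q3  //  ((q4 or q2) and not q3).
      branch 2.1 (add not q3):
        × closes — contains both q3 and not q3.
      branch 2.2 (add ((q4 or q2) and not q3)):
        ((q4 or q2) and not q3): α-rule — add (q4 or q2), not q3.
        × closes — contains both q3 and not q3.
All 4 branches close.
Every branch closed, so the negation is unsatisfiable and the formula is valid.

Valid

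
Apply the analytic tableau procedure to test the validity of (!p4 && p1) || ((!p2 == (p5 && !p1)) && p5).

Assume the negation and expand:
Initial set: {!((!p4 && p1) || ((!p2 == (p5 && !p1)) && p5))}.
!((!p4 && p1) || ((!p2 == (p5 && !p1)) && p5)): α-rule — add !(!p4 && p1), !((!p2 == (p5 && !p1)) && p5).
!(!p4 && p1): β-rule — branch into !!p4  //  !p1.
  branch 1 (add !!p4):
    !((!p2 == (p5 && !p1)) && p5): β-rule — branch into !(!p2 == (p5 && !p1))  //  !p5.
      branch 1.1 (add !(!p2 == (p5 && !p1))):
        !(!p2 == (p5 && !p1)): β-rule — branch into !p2, !(p5 && !p1)  //  !!p2, (p5 && !p1).
          branch 1.1.1 (add !p2, !(p5 && !p1)):
            !(p5 && !p1): β-rule — branch into !p5  //  !!p1.
              branch 1.1.1.1 (add !p5):
                ○ open, literals {p2=false, p4=true, p5=false}.
              branch 1.1.1.2 (add !!p1):
                ○ open, literals {p1=true, p2=false, p4=true}.
          branch 1.1.2 (add !!p2, (p5 && !p1)):
            (p5 && !p1): α-rule — add p5, !p1.
            ○ open, literals {p1=false, p2=true, p4=true, p5=true}.
      branch 1.2 (add !p5):
        ○ open, literals {p4=true, p5=false}.
  branch 2 (add !p1):
    !((!p2 == (p5 && !p1)) && p5): β-rule — branch into !(!p2 == (p5 && !p1))  //  !p5.
      branch 2.1 (add !(!p2 == (p5 && !p1))):
        !(!p2 == (p5 && !p1)): β-rule — branch into !p2, !(p5 && !p1)  //  !!p2, (p5 && !p1).
          branch 2.1.1 (add !p2, !(p5 && !p1)):
            !(p5 && !p1): β-rule — branch into !p5  //  !!p1.
              branch 2.1.1.1 (add !p5):
                ○ open, literals {p1=false, p2=false, p5=false}.
              branch 2.1.1.2 (add !!p1):
                × closes — contains both p1 and !p1.
          branch 2.1.2 (add !!p2, (p5 && !p1)):
            (p5 && !p1): α-rule — add p5, !p1.
            ○ open, literals {p1=false, p2=true, p5=true}.
      branch 2.2 (add !p5):
        ○ open, literals {p1=false, p5=false}.
1 branch closed, 7 open.
An open branch gives a countermodel: p2=false, p4=true, p5=false (unmentioned atoms arbitrary); under it the original formula is false.

Not valid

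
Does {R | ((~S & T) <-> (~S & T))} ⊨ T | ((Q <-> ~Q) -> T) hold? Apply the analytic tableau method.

Yes

Initial set: {(R | ((~S & T) <-> (~S & T))); ~(T | ((Q <-> ~Q) -> T))}.
~(T | ((Q <-> ~Q) -> T)): α-rule — add ~T, ~((Q <-> ~Q) -> T).
~((Q <-> ~Q) -> T): α-rule — add (Q <-> ~Q), ~T.
(R | ((~S & T) <-> (~S & T))): β-rule — branch into R  //  ((~S & T) <-> (~S & T)).
  branch 1 (add R):
    (Q <-> ~Q): β-rule — branch into Q, ~Q  //  ~Q, ~~Q.
      branch 1.1 (add Q, ~Q):
        × closes — contains both Q and ~Q.
      branch 1.2 (add ~Q, ~~Q):
        × closes — contains both Q and ~Q.
  branch 2 (add ((~S & T) <-> (~S & T))):
    (Q <-> ~Q): β-rule — branch into Q, ~Q  //  ~Q, ~~Q.
      branch 2.1 (add Q, ~Q):
        × closes — contains both Q and ~Q.
      branch 2.2 (add ~Q, ~~Q):
        × closes — contains both Q and ~Q.
All 4 branches close.
Every branch closed, so the premises entail the conclusion.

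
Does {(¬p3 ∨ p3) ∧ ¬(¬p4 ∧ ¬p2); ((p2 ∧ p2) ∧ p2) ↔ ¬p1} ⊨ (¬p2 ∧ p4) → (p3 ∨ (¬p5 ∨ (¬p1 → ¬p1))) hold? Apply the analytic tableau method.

Yes

Initial set: {((¬p3 ∨ p3) ∧ ¬(¬p4 ∧ ¬p2)); (((p2 ∧ p2) ∧ p2) ↔ ¬p1); ¬((¬p2 ∧ p4) → (p3 ∨ (¬p5 ∨ (¬p1 → ¬p1))))}.
((¬p3 ∨ p3) ∧ ¬(¬p4 ∧ ¬p2)): α-rule — add (¬p3 ∨ p3), ¬(¬p4 ∧ ¬p2).
¬((¬p2 ∧ p4) → (p3 ∨ (¬p5 ∨ (¬p1 → ¬p1)))): α-rule — add (¬p2 ∧ p4), ¬(p3 ∨ (¬p5 ∨ (¬p1 → ¬p1))).
(¬p2 ∧ p4): α-rule — add ¬p2, p4.
¬(p3 ∨ (¬p5 ∨ (¬p1 → ¬p1))): α-rule — add ¬p3, ¬(¬p5 ∨ (¬p1 → ¬p1)).
¬(¬p5 ∨ (¬p1 → ¬p1)): α-rule — add ¬¬p5, ¬(¬p1 → ¬p1).
¬(¬p1 → ¬p1): α-rule — add ¬p1, ¬¬p1.
× closes — contains both p1 and ¬p1.
All 1 branch closes.
Every branch closed, so the premises entail the conclusion.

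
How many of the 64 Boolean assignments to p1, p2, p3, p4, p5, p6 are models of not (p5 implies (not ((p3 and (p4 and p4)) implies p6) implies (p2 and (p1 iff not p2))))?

Initial set: {not (p5 implies (not ((p3 and (p4 and p4)) implies p6) implies (p2 and (p1 iff not p2))))}.
not (p5 implies (not ((p3 and (p4 and p4)) implies p6) implies (p2 and (p1 iff not p2)))): α-rule — add p5, not (not ((p3 and (p4 and p4)) implies p6) implies (p2 and (p1 iff not p2))).
not (not ((p3 and (p4 and p4)) implies p6) implies (p2 and (p1 iff not p2))): α-rule — add not ((p3 and (p4 and p4)) implies p6), not (p2 and (p1 iff not p2)).
not ((p3 and (p4 and p4)) implies p6): α-rule — add (p3 and (p4 and p4)), not p6.
(p3 and (p4 and p4)): α-rule — add p3, (p4 and p4).
(p4 and p4): α-rule — add p4, p4.
not (p2 and (p1 iff not p2)): β-rule — branch into not p2  //  not (p1 iff not p2).
  branch 1 (add not p2):
    ○ open, literals {p2=F, p3=T, p4=T, p5=T, p6=F}.
  branch 2 (add not (p1 iff not p2)):
    not (p1 iff not p2): β-rule — branch into p1, not not p2  //  not p1, not p2.
      branch 2.1 (add p1, not not p2):
        ○ open, literals {p1=T, p2=T, p3=T, p4=T, p5=T, p6=F}.
      branch 2.2 (add not p1, not p2):
        ○ open, literals {p1=F, p2=F, p3=T, p4=T, p5=T, p6=F}.
0 branches closed, 3 open.
Each open branch fixes some atoms; the unmentioned ones are free. Counting distinct full assignments: branch {p2=F, p3=T, p4=T, p5=T, p6=F} (p1) contributes 2 new; branch {p1=T, p2=T, p3=T, p4=T, p5=T, p6=F} (none free) contributes 1 new; branch {p1=F, p2=F, p3=T, p4=T, p5=T, p6=F} (none free) contributes 0 new. Total: 3.

3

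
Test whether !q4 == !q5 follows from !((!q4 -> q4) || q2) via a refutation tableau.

Initial set: {!((!q4 -> q4) || q2); !(!q4 == !q5)}.
!((!q4 -> q4) || q2): α-rule — add !(!q4 -> q4), !q2.
!(!q4 -> q4): α-rule — add !q4, !q4.
!(!q4 == !q5): β-rule — branch into !q4, !!q5  //  !!q4, !q5.
  branch 1 (add !q4, !!q5):
    ○ open, literals {q2=0, q4=0, q5=1}.
  branch 2 (add !!q4, !q5):
    × closes — contains both q4 and !q4.
1 branch closed, 1 open.
An open branch gives a countermodel: q2=0, q4=0, q5=1 (unmentioned atoms arbitrary); the premises hold there but the conclusion fails.

No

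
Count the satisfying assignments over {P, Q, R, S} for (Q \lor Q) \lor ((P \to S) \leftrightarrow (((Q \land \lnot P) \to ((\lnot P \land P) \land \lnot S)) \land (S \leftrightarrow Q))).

10

Initial set: {T ((Q \lor Q) \lor ((P \to S) \leftrightarrow (((Q \land \lnot P) \to ((\lnot P \land P) \land \lnot S)) \land (S \leftrightarrow Q))))}.
T ((Q \lor Q) \lor ((P \to S) \leftrightarrow (((Q \land \lnot P) \to ((\lnot P \land P) \land \lnot S)) \land (S \leftrightarrow Q)))): β-rule — branch into T (Q \lor Q)  //  T ((P \to S) \leftrightarrow (((Q \land \lnot P) \to ((\lnot P \land P) \land \lnot S)) \land (S \leftrightarrow Q))).
  branch 1 (add T (Q \lor Q)):
    T (Q \lor Q): β-rule — branch into T Q  //  T Q.
      branch 1.1 (add T Q):
        ○ open, literals {Q=T}.
      branch 1.2 (add T Q):
        ○ open, literals {Q=T}.
  branch 2 (add T ((P \to S) \leftrightarrow (((Q \land \lnot P) \to ((\lnot P \land P) \land \lnot S)) \land (S \leftrightarrow Q)))):
    T ((P \to S) \leftrightarrow (((Q \land \lnot P) \to ((\lnot P \land P) \land \lnot S)) \land (S \leftrightarrow Q))): β-rule — branch into T (P \to S), T (((Q \land \lnot P) \to ((\lnot P \land P) \land \lnot S)) \land (S \leftrightarrow Q))  //  F (P \to S), F (((Q \land \lnot P) \to ((\lnot P \land P) \land \lnot S)) \land (S \leftrightarrow Q)).
      branch 2.1 (add T (P \to S), T (((Q \land \lnot P) \to ((\lnot P \land P) \land \lnot S)) \land (S \leftrightarrow Q))):
        T (((Q \land \lnot P) \to ((\lnot P \land P) \land \lnot S)) \land (S \leftrightarrow Q)): α-rule — add T ((Q \land \lnot P) \to ((\lnot P \land P) \land \lnot S)), T (S \leftrightarrow Q).
        T (P \to S): β-rule — branch into F P  //  T S.
          branch 2.1.1 (add F P):
            T ((Q \land \lnot P) \to ((\lnot P \land P) \land \lnot S)): β-rule — branch into F (Q \land \lnot P)  //  T ((\lnot P \land P) \land \lnot S).
              branch 2.1.1.1 (add F (Q \land \lnot P)):
                T (S \leftrightarrow Q): β-rule — branch into T S, T Q  //  F S, F Q.
                  branch 2.1.1.1.1 (add T S, T Q):
                    F (Q \land \lnot P): β-rule — branch into F Q  //  F \lnot P.
                      branch 2.1.1.1.1.1 (add F Q):
                        × closes — contains both Q and \lnot Q.
                      branch 2.1.1.1.1.2 (add F \lnot P):
                        × closes — contains both P and \lnot P.
                  branch 2.1.1.1.2 (add F S, F Q):
                    F (Q \land \lnot P): β-rule — branch into F Q  //  F \lnot P.
                      branch 2.1.1.1.2.1 (add F Q):
                        ○ open, literals {P=F, Q=F, S=F}.
                      branch 2.1.1.1.2.2 (add F \lnot P):
                        × closes — contains both P and \lnot P.
              branch 2.1.1.2 (add T ((\lnot P \land P) \land \lnot S)):
                T ((\lnot P \land P) \land \lnot S): α-rule — add T (\lnot P \land P), T \lnot S.
                T (\lnot P \land P): α-rule — add T \lnot P, T P.
                × closes — contains both P and \lnot P.
          branch 2.1.2 (add T S):
            T ((Q \land \lnot P) \to ((\lnot P \land P) \land \lnot S)): β-rule — branch into F (Q \land \lnot P)  //  T ((\lnot P \land P) \land \lnot S).
              branch 2.1.2.1 (add F (Q \land \lnot P)):
                T (S \leftrightarrow Q): β-rule — branch into T S, T Q  //  F S, F Q.
                  branch 2.1.2.1.1 (add T S, T Q):
                    F (Q \land \lnot P): β-rule — branch into F Q  //  F \lnot P.
                      branch 2.1.2.1.1.1 (add F Q):
                        × closes — contains both Q and \lnot Q.
                      branch 2.1.2.1.1.2 (add F \lnot P):
                        ○ open, literals {P=T, Q=T, S=T}.
                  branch 2.1.2.1.2 (add F S, F Q):
                    × closes — contains both S and \lnot S.
              branch 2.1.2.2 (add T ((\lnot P \land P) \land \lnot S)):
                T ((\lnot P \land P) \land \lnot S): α-rule — add T (\lnot P \land P), T \lnot S.
                × closes — contains both S and \lnot S.
      branch 2.2 (add F (P \to S), F (((Q \land \lnot P) \to ((\lnot P \land P) \land \lnot S)) \land (S \leftrightarrow Q))):
        F (P \to S): α-rule — add T P, F S.
        F (((Q \land \lnot P) \to ((\lnot P \land P) \land \lnot S)) \land (S \leftrightarrow Q)): β-rule — branch into F ((Q \land \lnot P) \to ((\lnot P \land P) \land \lnot S))  //  F (S \leftrightarrow Q).
          branch 2.2.1 (add F ((Q \land \lnot P) \to ((\lnot P \land P) \land \lnot S))):
            F ((Q \land \lnot P) \to ((\lnot P \land P) \land \lnot S)): α-rule — add T (Q \land \lnot P), F ((\lnot P \land P) \land \lnot S).
            T (Q \land \lnot P): α-rule — add T Q, T \lnot P.
            × closes — contains both P and \lnot P.
          branch 2.2.2 (add F (S \leftrightarrow Q)):
            F (S \leftrightarrow Q): β-rule — branch into T S, F Q  //  F S, T Q.
              branch 2.2.2.1 (add T S, F Q):
                × closes — contains both S and \lnot S.
              branch 2.2.2.2 (add F S, T Q):
                ○ open, literals {P=T, Q=T, S=F}.
9 branches closed, 5 open.
Each open branch fixes some atoms; the unmentioned ones are free. Counting distinct full assignments: branch {Q=T} (P, R, S) contributes 8 new; branch {Q=T} (P, R, S) contributes 0 new; branch {P=F, Q=F, S=F} (R) contributes 2 new; branch {P=T, Q=T, S=T} (R) contributes 0 new; branch {P=T, Q=T, S=F} (R) contributes 0 new. Total: 10.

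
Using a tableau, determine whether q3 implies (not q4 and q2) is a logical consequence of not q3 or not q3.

Yes

Initial set: {(not q3 or not q3); not (q3 implies (not q4 and q2))}.
not (q3 implies (not q4 and q2)): α-rule — add q3, not (not q4 and q2).
(not q3 or not q3): β-rule — branch into not q3  //  not q3.
  branch 1 (add not q3):
    × closes — contains both q3 and not q3.
  branch 2 (add not q3):
    × closes — contains both q3 and not q3.
All 2 branches close.
Every branch closed, so the premises entail the conclusion.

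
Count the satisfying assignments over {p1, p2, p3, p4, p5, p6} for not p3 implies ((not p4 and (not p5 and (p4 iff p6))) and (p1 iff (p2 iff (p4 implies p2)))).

Initial set: {(not p3 implies ((not p4 and (not p5 and (p4 iff p6))) and (p1 iff (p2 iff (p4 implies p2)))))}.
(not p3 implies ((not p4 and (not p5 and (p4 iff p6))) and (p1 iff (p2 iff (p4 implies p2))))): β-rule — branch into not not p3  //  ((not p4 and (not p5 and (p4 iff p6))) and (p1 iff (p2 iff (p4 implies p2)))).
  branch 1 (add not not p3):
    ○ open, literals {p3=true}.
  branch 2 (add ((not p4 and (not p5 and (p4 iff p6))) and (p1 iff (p2 iff (p4 implies p2))))):
    ((not p4 and (not p5 and (p4 iff p6))) and (p1 iff (p2 iff (p4 implies p2)))): α-rule — add (not p4 and (not p5 and (p4 iff p6))), (p1 iff (p2 iff (p4 implies p2))).
    (not p4 and (not p5 and (p4 iff p6))): α-rule — add not p4, (not p5 and (p4 iff p6)).
    (not p5 and (p4 iff p6)): α-rule — add not p5, (p4 iff p6).
    (p1 iff (p2 iff (p4 implies p2))): β-rule — branch into p1, (p2 iff (p4 implies p2))  //  not p1, not (p2 iff (p4 implies p2)).
      branch 2.1 (add p1, (p2 iff (p4 implies p2))):
        (p4 iff p6): β-rule — branch into p4, p6  //  not p4, not p6.
          branch 2.1.1 (add p4, p6):
            × closes — contains both p4 and not p4.
          branch 2.1.2 (add not p4, not p6):
            (p2 iff (p4 implies p2)): β-rule — branch into p2, (p4 implies p2)  //  not p2, not (p4 implies p2).
              branch 2.1.2.1 (add p2, (p4 implies p2)):
                (p4 implies p2): β-rule — branch into not p4  //  p2.
                  branch 2.1.2.1.1 (add not p4):
                    ○ open, literals {p1=true, p2=true, p4=false, p5=false, p6=false}.
                  branch 2.1.2.1.2 (add p2):
                    ○ open, literals {p1=true, p2=true, p4=false, p5=false, p6=false}.
              branch 2.1.2.2 (add not p2, not (p4 implies p2)):
                not (p4 implies p2): α-rule — add p4, not p2.
                × closes — contains both p4 and not p4.
      branch 2.2 (add not p1, not (p2 iff (p4 implies p2))):
        (p4 iff p6): β-rule — branch into p4, p6  //  not p4, not p6.
          branch 2.2.1 (add p4, p6):
            × closes — contains both p4 and not p4.
          branch 2.2.2 (add not p4, not p6):
            not (p2 iff (p4 implies p2)): β-rule — branch into p2, not (p4 implies p2)  //  not p2, (p4 implies p2).
              branch 2.2.2.1 (add p2, not (p4 implies p2)):
                not (p4 implies p2): α-rule — add p4, not p2.
                × closes — contains both p4 and not p4.
              branch 2.2.2.2 (add not p2, (p4 implies p2)):
                (p4 implies p2): β-rule — branch into not p4  //  p2.
                  branch 2.2.2.2.1 (add not p4):
                    ○ open, literals {p1=false, p2=false, p4=false, p5=false, p6=false}.
                  branch 2.2.2.2.2 (add p2):
                    × closes — contains both p2 and not p2.
5 branches closed, 4 open.
Each open branch fixes some atoms; the unmentioned ones are free. Counting distinct full assignments: branch {p3=true} (p1, p2, p4, p5, p6) contributes 32 new; branch {p1=true, p2=true, p4=false, p5=false, p6=false} (p3) contributes 1 new; branch {p1=true, p2=true, p4=false, p5=false, p6=false} (p3) contributes 0 new; branch {p1=false, p2=false, p4=false, p5=false, p6=false} (p3) contributes 1 new. Total: 34.

34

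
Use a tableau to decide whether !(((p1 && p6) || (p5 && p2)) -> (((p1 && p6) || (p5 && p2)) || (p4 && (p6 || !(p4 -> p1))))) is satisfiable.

Unsatisfiable

Initial set: {T !(((p1 && p6) || (p5 && p2)) -> (((p1 && p6) || (p5 && p2)) || (p4 && (p6 || !(p4 -> p1)))))}.
T !(((p1 && p6) || (p5 && p2)) -> (((p1 && p6) || (p5 && p2)) || (p4 && (p6 || !(p4 -> p1))))): α-rule — add T ((p1 && p6) || (p5 && p2)), F (((p1 && p6) || (p5 && p2)) || (p4 && (p6 || !(p4 -> p1)))).
F (((p1 && p6) || (p5 && p2)) || (p4 && (p6 || !(p4 -> p1)))): α-rule — add F ((p1 && p6) || (p5 && p2)), F (p4 && (p6 || !(p4 -> p1))).
F ((p1 && p6) || (p5 && p2)): α-rule — add F (p1 && p6), F (p5 && p2).
T ((p1 && p6) || (p5 && p2)): β-rule — branch into T (p1 && p6)  //  T (p5 && p2).
  branch 1 (add T (p1 && p6)):
    T (p1 && p6): α-rule — add T p1, T p6.
    F (p4 && (p6 || !(p4 -> p1))): β-rule — branch into F p4  //  F (p6 || !(p4 -> p1)).
      branch 1.1 (add F p4):
        F (p1 && p6): β-rule — branch into F p1  //  F p6.
          branch 1.1.1 (add F p1):
            × closes — contains both p1 and !p1.
          branch 1.1.2 (add F p6):
            × closes — contains both p6 and !p6.
      branch 1.2 (add F (p6 || !(p4 -> p1))):
        F (p6 || !(p4 -> p1)): α-rule — add F p6, F !(p4 -> p1).
        × closes — contains both p6 and !p6.
  branch 2 (add T (p5 && p2)):
    T (p5 && p2): α-rule — add T p5, T p2.
    F (p4 && (p6 || !(p4 -> p1))): β-rule — branch into F p4  //  F (p6 || !(p4 -> p1)).
      branch 2.1 (add F p4):
        F (p1 && p6): β-rule — branch into F p1  //  F p6.
          branch 2.1.1 (add F p1):
            F (p5 && p2): β-rule — branch into F p5  //  F p2.
              branch 2.1.1.1 (add F p5):
                × closes — contains both p5 and !p5.
              branch 2.1.1.2 (add F p2):
                × closes — contains both p2 and !p2.
          branch 2.1.2 (add F p6):
            F (p5 && p2): β-rule — branch into F p5  //  F p2.
              branch 2.1.2.1 (add F p5):
                × closes — contains both p5 and !p5.
              branch 2.1.2.2 (add F p2):
                × closes — contains both p2 and !p2.
      branch 2.2 (add F (p6 || !(p4 -> p1))):
        F (p6 || !(p4 -> p1)): α-rule — add F p6, F !(p4 -> p1).
        F (p1 && p6): β-rule — branch into F p1  //  F p6.
          branch 2.2.1 (add F p1):
            F (p5 && p2): β-rule — branch into F p5  //  F p2.
              branch 2.2.1.1 (add F p5):
                × closes — contains both p5 and !p5.
              branch 2.2.1.2 (add F p2):
                × closes — contains both p2 and !p2.
          branch 2.2.2 (add F p6):
            F (p5 && p2): β-rule — branch into F p5  //  F p2.
              branch 2.2.2.1 (add F p5):
                × closes — contains both p5 and !p5.
              branch 2.2.2.2 (add F p2):
                × closes — contains both p2 and !p2.
All 11 branches close.
Every branch closed; the formula is unsatisfiable.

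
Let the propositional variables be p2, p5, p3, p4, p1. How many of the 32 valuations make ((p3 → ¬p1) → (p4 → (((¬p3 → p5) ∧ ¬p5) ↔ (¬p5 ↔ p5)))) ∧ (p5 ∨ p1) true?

Initial set: {T (((p3 → ¬p1) → (p4 → (((¬p3 → p5) ∧ ¬p5) ↔ (¬p5 ↔ p5)))) ∧ (p5 ∨ p1))}.
T (((p3 → ¬p1) → (p4 → (((¬p3 → p5) ∧ ¬p5) ↔ (¬p5 ↔ p5)))) ∧ (p5 ∨ p1)): α-rule — add T ((p3 → ¬p1) → (p4 → (((¬p3 → p5) ∧ ¬p5) ↔ (¬p5 ↔ p5)))), T (p5 ∨ p1).
T ((p3 → ¬p1) → (p4 → (((¬p3 → p5) ∧ ¬p5) ↔ (¬p5 ↔ p5)))): β-rule — branch into F (p3 → ¬p1)  //  T (p4 → (((¬p3 → p5) ∧ ¬p5) ↔ (¬p5 ↔ p5))).
  branch 1 (add F (p3 → ¬p1)):
    F (p3 → ¬p1): α-rule — add T p3, F ¬p1.
    T (p5 ∨ p1): β-rule — branch into T p5  //  T p1.
      branch 1.1 (add T p5):
        ○ open, literals {p1=T, p3=T, p5=T}.
      branch 1.2 (add T p1):
        ○ open, literals {p1=T, p3=T}.
  branch 2 (add T (p4 → (((¬p3 → p5) ∧ ¬p5) ↔ (¬p5 ↔ p5)))):
    T (p5 ∨ p1): β-rule — branch into T p5  //  T p1.
      branch 2.1 (add T p5):
        T (p4 → (((¬p3 → p5) ∧ ¬p5) ↔ (¬p5 ↔ p5))): β-rule — branch into F p4  //  T (((¬p3 → p5) ∧ ¬p5) ↔ (¬p5 ↔ p5)).
          branch 2.1.1 (add F p4):
            ○ open, literals {p4=F, p5=T}.
          branch 2.1.2 (add T (((¬p3 → p5) ∧ ¬p5) ↔ (¬p5 ↔ p5))):
            T (((¬p3 → p5) ∧ ¬p5) ↔ (¬p5 ↔ p5)): β-rule — branch into T ((¬p3 → p5) ∧ ¬p5), T (¬p5 ↔ p5)  //  F ((¬p3 → p5) ∧ ¬p5), F (¬p5 ↔ p5).
              branch 2.1.2.1 (add T ((¬p3 → p5) ∧ ¬p5), T (¬p5 ↔ p5)):
                T ((¬p3 → p5) ∧ ¬p5): α-rule — add T (¬p3 → p5), T ¬p5.
                × closes — contains both p5 and ¬p5.
              branch 2.1.2.2 (add F ((¬p3 → p5) ∧ ¬p5), F (¬p5 ↔ p5)):
                F ((¬p3 → p5) ∧ ¬p5): β-rule — branch into F (¬p3 → p5)  //  F ¬p5.
                  branch 2.1.2.2.1 (add F (¬p3 → p5)):
                    F (¬p3 → p5): α-rule — add T ¬p3, F p5.
                    × closes — contains both p5 and ¬p5.
                  branch 2.1.2.2.2 (add F ¬p5):
                    F (¬p5 ↔ p5): β-rule — branch into T ¬p5, F p5  //  F ¬p5, T p5.
                      branch 2.1.2.2.2.1 (add T ¬p5, F p5):
                        × closes — contains both p5 and ¬p5.
                      branch 2.1.2.2.2.2 (add F ¬p5, T p5):
                        ○ open, literals {p5=T}.
      branch 2.2 (add T p1):
        T (p4 → (((¬p3 → p5) ∧ ¬p5) ↔ (¬p5 ↔ p5))): β-rule — branch into F p4  //  T (((¬p3 → p5) ∧ ¬p5) ↔ (¬p5 ↔ p5)).
          branch 2.2.1 (add F p4):
            ○ open, literals {p1=T, p4=F}.
          branch 2.2.2 (add T (((¬p3 → p5) ∧ ¬p5) ↔ (¬p5 ↔ p5))):
            T (((¬p3 → p5) ∧ ¬p5) ↔ (¬p5 ↔ p5)): β-rule — branch into T ((¬p3 → p5) ∧ ¬p5), T (¬p5 ↔ p5)  //  F ((¬p3 → p5) ∧ ¬p5), F (¬p5 ↔ p5).
              branch 2.2.2.1 (add T ((¬p3 → p5) ∧ ¬p5), T (¬p5 ↔ p5)):
                T ((¬p3 → p5) ∧ ¬p5): α-rule — add T (¬p3 → p5), T ¬p5.
                T (¬p5 ↔ p5): β-rule — branch into T ¬p5, T p5  //  F ¬p5, F p5.
                  branch 2.2.2.1.1 (add T ¬p5, T p5):
                    × closes — contains both p5 and ¬p5.
                  branch 2.2.2.1.2 (add F ¬p5, F p5):
                    × closes — contains both p5 and ¬p5.
              branch 2.2.2.2 (add F ((¬p3 → p5) ∧ ¬p5), F (¬p5 ↔ p5)):
                F ((¬p3 → p5) ∧ ¬p5): β-rule — branch into F (¬p3 → p5)  //  F ¬p5.
                  branch 2.2.2.2.1 (add F (¬p3 → p5)):
                    F (¬p3 → p5): α-rule — add T ¬p3, F p5.
                    F (¬p5 ↔ p5): β-rule — branch into T ¬p5, F p5  //  F ¬p5, T p5.
                      branch 2.2.2.2.1.1 (add T ¬p5, F p5):
                        ○ open, literals {p1=T, p3=F, p5=F}.
                      branch 2.2.2.2.1.2 (add F ¬p5, T p5):
                        × closes — contains both p5 and ¬p5.
                  branch 2.2.2.2.2 (add F ¬p5):
                    F (¬p5 ↔ p5): β-rule — branch into T ¬p5, F p5  //  F ¬p5, T p5.
                      branch 2.2.2.2.2.1 (add T ¬p5, F p5):
                        × closes — contains both p5 and ¬p5.
                      branch 2.2.2.2.2.2 (add F ¬p5, T p5):
                        ○ open, literals {p1=T, p5=T}.
7 branches closed, 7 open.
Each open branch fixes some atoms; the unmentioned ones are free. Counting distinct full assignments: branch {p1=T, p3=T, p5=T} (p2, p4) contributes 4 new; branch {p1=T, p3=T} (p2, p5, p4) contributes 4 new; branch {p4=F, p5=T} (p2, p3, p1) contributes 6 new; branch {p5=T} (p2, p3, p4, p1) contributes 6 new; branch {p1=T, p4=F} (p2, p5, p3) contributes 2 new; branch {p1=T, p3=F, p5=F} (p2, p4) contributes 2 new; branch {p1=T, p5=T} (p2, p3, p4) contributes 0 new. Total: 24.

24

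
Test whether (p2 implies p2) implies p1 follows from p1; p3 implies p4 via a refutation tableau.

Initial set: {p1; (p3 implies p4); not ((p2 implies p2) implies p1)}.
not ((p2 implies p2) implies p1): α-rule — add (p2 implies p2), not p1.
× closes — contains both p1 and not p1.
All 1 branch closes.
Every branch closed, so the premises entail the conclusion.

Yes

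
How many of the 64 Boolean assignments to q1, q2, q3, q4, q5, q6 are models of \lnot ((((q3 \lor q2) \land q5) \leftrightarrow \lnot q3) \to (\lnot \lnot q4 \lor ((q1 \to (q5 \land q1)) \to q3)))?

4

Initial set: {\lnot ((((q3 \lor q2) \land q5) \leftrightarrow \lnot q3) \to (\lnot \lnot q4 \lor ((q1 \to (q5 \land q1)) \to q3)))}.
\lnot ((((q3 \lor q2) \land q5) \leftrightarrow \lnot q3) \to (\lnot \lnot q4 \lor ((q1 \to (q5 \land q1)) \to q3))): α-rule — add (((q3 \lor q2) \land q5) \leftrightarrow \lnot q3), \lnot (\lnot \lnot q4 \lor ((q1 \to (q5 \land q1)) \to q3)).
\lnot (\lnot \lnot q4 \lor ((q1 \to (q5 \land q1)) \to q3)): α-rule — add \lnot \lnot \lnot q4, \lnot ((q1 \to (q5 \land q1)) \to q3).
\lnot \lnot \lnot q4: drop double negation, giving \lnot q4.
\lnot ((q1 \to (q5 \land q1)) \to q3): α-rule — add (q1 \to (q5 \land q1)), \lnot q3.
(((q3 \lor q2) \land q5) \leftrightarrow \lnot q3): β-rule — branch into ((q3 \lor q2) \land q5), \lnot q3  //  \lnot ((q3 \lor q2) \land q5), \lnot \lnot q3.
  branch 1 (add ((q3 \lor q2) \land q5), \lnot q3):
    ((q3 \lor q2) \land q5): α-rule — add (q3 \lor q2), q5.
    (q1 \to (q5 \land q1)): β-rule — branch into \lnot q1  //  (q5 \land q1).
      branch 1.1 (add \lnot q1):
        (q3 \lor q2): β-rule — branch into q3  //  q2.
          branch 1.1.1 (add q3):
            × closes — contains both q3 and \lnot q3.
          branch 1.1.2 (add q2):
            ○ open, literals {q1=false, q2=true, q3=false, q4=false, q5=true}.
      branch 1.2 (add (q5 \land q1)):
        (q5 \land q1): α-rule — add q5, q1.
        (q3 \lor q2): β-rule — branch into q3  //  q2.
          branch 1.2.1 (add q3):
            × closes — contains both q3 and \lnot q3.
          branch 1.2.2 (add q2):
            ○ open, literals {q1=true, q2=true, q3=false, q4=false, q5=true}.
  branch 2 (add \lnot ((q3 \lor q2) \land q5), \lnot \lnot q3):
    × closes — contains both q3 and \lnot q3.
3 branches closed, 2 open.
Each open branch fixes some atoms; the unmentioned ones are free. Counting distinct full assignments: branch {q1=false, q2=true, q3=false, q4=false, q5=true} (q6) contributes 2 new; branch {q1=true, q2=true, q3=false, q4=false, q5=true} (q6) contributes 2 new. Total: 4.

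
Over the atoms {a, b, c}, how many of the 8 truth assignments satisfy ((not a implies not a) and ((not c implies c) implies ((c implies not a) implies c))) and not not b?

Initial set: {(((not a implies not a) and ((not c implies c) implies ((c implies not a) implies c))) and not not b)}.
(((not a implies not a) and ((not c implies c) implies ((c implies not a) implies c))) and not not b): α-rule — add ((not a implies not a) and ((not c implies c) implies ((c implies not a) implies c))), not not b.
((not a implies not a) and ((not c implies c) implies ((c implies not a) implies c))): α-rule — add (not a implies not a), ((not c implies c) implies ((c implies not a) implies c)).
not not b: drop double negation, giving b.
(not a implies not a): β-rule — branch into not not a  //  not a.
  branch 1 (add not not a):
    ((not c implies c) implies ((c implies not a) implies c)): β-rule — branch into not (not c implies c)  //  ((c implies not a) implies c).
      branch 1.1 (add not (not c implies c)):
        not (not c implies c): α-rule — add not c, not c.
        ○ open, literals {a=T, b=T, c=F}.
      branch 1.2 (add ((c implies not a) implies c)):
        ((c implies not a) implies c): β-rule — branch into not (c implies not a)  //  c.
          branch 1.2.1 (add not (c implies not a)):
            not (c implies not a): α-rule — add c, not not a.
            ○ open, literals {a=T, b=T, c=T}.
          branch 1.2.2 (add c):
            ○ open, literals {a=T, b=T, c=T}.
  branch 2 (add not a):
    ((not c implies c) implies ((c implies not a) implies c)): β-rule — branch into not (not c implies c)  //  ((c implies not a) implies c).
      branch 2.1 (add not (not c implies c)):
        not (not c implies c): α-rule — add not c, not c.
        ○ open, literals {a=F, b=T, c=F}.
      branch 2.2 (add ((c implies not a) implies c)):
        ((c implies not a) implies c): β-rule — branch into not (c implies not a)  //  c.
          branch 2.2.1 (add not (c implies not a)):
            not (c implies not a): α-rule — add c, not not a.
            × closes — contains both a and not a.
          branch 2.2.2 (add c):
            ○ open, literals {a=F, b=T, c=T}.
1 branch closed, 5 open.
Each open branch fixes some atoms; the unmentioned ones are free. Counting distinct full assignments: branch {a=T, b=T, c=F} (none free) contributes 1 new; branch {a=T, b=T, c=T} (none free) contributes 1 new; branch {a=T, b=T, c=T} (none free) contributes 0 new; branch {a=F, b=T, c=F} (none free) contributes 1 new; branch {a=F, b=T, c=T} (none free) contributes 1 new. Total: 4.

4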